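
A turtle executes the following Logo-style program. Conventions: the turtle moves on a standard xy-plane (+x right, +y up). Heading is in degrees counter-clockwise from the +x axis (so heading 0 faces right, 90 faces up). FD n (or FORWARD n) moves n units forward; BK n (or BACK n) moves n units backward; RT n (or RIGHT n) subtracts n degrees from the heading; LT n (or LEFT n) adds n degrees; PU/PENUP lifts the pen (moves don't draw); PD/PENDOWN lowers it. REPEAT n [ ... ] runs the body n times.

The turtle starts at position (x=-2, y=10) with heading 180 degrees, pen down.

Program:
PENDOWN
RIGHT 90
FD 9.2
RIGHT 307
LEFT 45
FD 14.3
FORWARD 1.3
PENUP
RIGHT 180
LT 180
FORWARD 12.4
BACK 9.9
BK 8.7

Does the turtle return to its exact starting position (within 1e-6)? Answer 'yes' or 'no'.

Answer: no

Derivation:
Executing turtle program step by step:
Start: pos=(-2,10), heading=180, pen down
PD: pen down
RT 90: heading 180 -> 90
FD 9.2: (-2,10) -> (-2,19.2) [heading=90, draw]
RT 307: heading 90 -> 143
LT 45: heading 143 -> 188
FD 14.3: (-2,19.2) -> (-16.161,17.21) [heading=188, draw]
FD 1.3: (-16.161,17.21) -> (-17.448,17.029) [heading=188, draw]
PU: pen up
RT 180: heading 188 -> 8
LT 180: heading 8 -> 188
FD 12.4: (-17.448,17.029) -> (-29.728,15.303) [heading=188, move]
BK 9.9: (-29.728,15.303) -> (-19.924,16.681) [heading=188, move]
BK 8.7: (-19.924,16.681) -> (-11.309,17.892) [heading=188, move]
Final: pos=(-11.309,17.892), heading=188, 3 segment(s) drawn

Start position: (-2, 10)
Final position: (-11.309, 17.892)
Distance = 12.204; >= 1e-6 -> NOT closed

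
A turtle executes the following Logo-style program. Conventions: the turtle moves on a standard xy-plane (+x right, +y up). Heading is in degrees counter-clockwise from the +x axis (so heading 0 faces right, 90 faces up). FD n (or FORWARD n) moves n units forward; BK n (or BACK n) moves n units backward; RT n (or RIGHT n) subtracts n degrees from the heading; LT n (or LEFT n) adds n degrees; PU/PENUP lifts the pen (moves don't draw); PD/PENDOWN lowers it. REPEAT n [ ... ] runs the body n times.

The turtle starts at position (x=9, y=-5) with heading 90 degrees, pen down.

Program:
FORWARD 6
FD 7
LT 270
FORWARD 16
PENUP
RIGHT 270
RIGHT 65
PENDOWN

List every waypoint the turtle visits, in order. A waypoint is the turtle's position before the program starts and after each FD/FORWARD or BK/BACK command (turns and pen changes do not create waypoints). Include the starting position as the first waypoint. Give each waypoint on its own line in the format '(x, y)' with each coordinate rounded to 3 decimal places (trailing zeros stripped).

Executing turtle program step by step:
Start: pos=(9,-5), heading=90, pen down
FD 6: (9,-5) -> (9,1) [heading=90, draw]
FD 7: (9,1) -> (9,8) [heading=90, draw]
LT 270: heading 90 -> 0
FD 16: (9,8) -> (25,8) [heading=0, draw]
PU: pen up
RT 270: heading 0 -> 90
RT 65: heading 90 -> 25
PD: pen down
Final: pos=(25,8), heading=25, 3 segment(s) drawn
Waypoints (4 total):
(9, -5)
(9, 1)
(9, 8)
(25, 8)

Answer: (9, -5)
(9, 1)
(9, 8)
(25, 8)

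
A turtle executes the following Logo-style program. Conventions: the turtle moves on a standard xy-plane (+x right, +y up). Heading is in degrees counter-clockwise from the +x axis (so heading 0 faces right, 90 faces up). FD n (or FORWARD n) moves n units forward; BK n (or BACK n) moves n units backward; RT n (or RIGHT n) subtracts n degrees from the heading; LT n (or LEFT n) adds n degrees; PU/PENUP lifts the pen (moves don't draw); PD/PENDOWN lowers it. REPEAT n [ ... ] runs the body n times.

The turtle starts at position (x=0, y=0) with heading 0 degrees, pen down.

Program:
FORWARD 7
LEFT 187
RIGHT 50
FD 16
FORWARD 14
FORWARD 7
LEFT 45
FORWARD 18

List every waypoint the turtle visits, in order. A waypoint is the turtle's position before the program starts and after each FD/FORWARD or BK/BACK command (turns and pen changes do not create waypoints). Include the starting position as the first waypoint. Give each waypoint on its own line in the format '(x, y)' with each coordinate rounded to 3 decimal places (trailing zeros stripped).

Executing turtle program step by step:
Start: pos=(0,0), heading=0, pen down
FD 7: (0,0) -> (7,0) [heading=0, draw]
LT 187: heading 0 -> 187
RT 50: heading 187 -> 137
FD 16: (7,0) -> (-4.702,10.912) [heading=137, draw]
FD 14: (-4.702,10.912) -> (-14.941,20.46) [heading=137, draw]
FD 7: (-14.941,20.46) -> (-20.06,25.234) [heading=137, draw]
LT 45: heading 137 -> 182
FD 18: (-20.06,25.234) -> (-38.049,24.606) [heading=182, draw]
Final: pos=(-38.049,24.606), heading=182, 5 segment(s) drawn
Waypoints (6 total):
(0, 0)
(7, 0)
(-4.702, 10.912)
(-14.941, 20.46)
(-20.06, 25.234)
(-38.049, 24.606)

Answer: (0, 0)
(7, 0)
(-4.702, 10.912)
(-14.941, 20.46)
(-20.06, 25.234)
(-38.049, 24.606)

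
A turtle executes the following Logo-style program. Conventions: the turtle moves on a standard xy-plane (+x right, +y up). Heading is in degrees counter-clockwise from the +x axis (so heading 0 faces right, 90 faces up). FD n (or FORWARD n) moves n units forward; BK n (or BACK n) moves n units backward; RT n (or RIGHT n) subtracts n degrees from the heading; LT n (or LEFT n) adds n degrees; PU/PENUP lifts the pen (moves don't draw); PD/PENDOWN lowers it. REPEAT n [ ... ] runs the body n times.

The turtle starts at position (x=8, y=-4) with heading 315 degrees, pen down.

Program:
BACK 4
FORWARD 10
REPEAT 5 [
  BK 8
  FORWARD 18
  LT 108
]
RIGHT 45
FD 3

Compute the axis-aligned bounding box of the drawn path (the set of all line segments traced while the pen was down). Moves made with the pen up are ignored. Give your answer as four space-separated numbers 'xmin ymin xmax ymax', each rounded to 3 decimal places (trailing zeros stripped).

Answer: 5.172 -22.442 31.755 3.062

Derivation:
Executing turtle program step by step:
Start: pos=(8,-4), heading=315, pen down
BK 4: (8,-4) -> (5.172,-1.172) [heading=315, draw]
FD 10: (5.172,-1.172) -> (12.243,-8.243) [heading=315, draw]
REPEAT 5 [
  -- iteration 1/5 --
  BK 8: (12.243,-8.243) -> (6.586,-2.586) [heading=315, draw]
  FD 18: (6.586,-2.586) -> (19.314,-15.314) [heading=315, draw]
  LT 108: heading 315 -> 63
  -- iteration 2/5 --
  BK 8: (19.314,-15.314) -> (15.682,-22.442) [heading=63, draw]
  FD 18: (15.682,-22.442) -> (23.854,-6.404) [heading=63, draw]
  LT 108: heading 63 -> 171
  -- iteration 3/5 --
  BK 8: (23.854,-6.404) -> (31.755,-7.655) [heading=171, draw]
  FD 18: (31.755,-7.655) -> (13.977,-4.839) [heading=171, draw]
  LT 108: heading 171 -> 279
  -- iteration 4/5 --
  BK 8: (13.977,-4.839) -> (12.725,3.062) [heading=279, draw]
  FD 18: (12.725,3.062) -> (15.541,-14.716) [heading=279, draw]
  LT 108: heading 279 -> 27
  -- iteration 5/5 --
  BK 8: (15.541,-14.716) -> (8.413,-18.348) [heading=27, draw]
  FD 18: (8.413,-18.348) -> (24.451,-10.176) [heading=27, draw]
  LT 108: heading 27 -> 135
]
RT 45: heading 135 -> 90
FD 3: (24.451,-10.176) -> (24.451,-7.176) [heading=90, draw]
Final: pos=(24.451,-7.176), heading=90, 13 segment(s) drawn

Segment endpoints: x in {5.172, 6.586, 8, 8.413, 12.243, 12.725, 13.977, 15.541, 15.682, 19.314, 23.854, 24.451, 31.755}, y in {-22.442, -18.348, -15.314, -14.716, -10.176, -8.243, -7.655, -7.176, -6.404, -4.839, -4, -2.586, -1.172, 3.062}
xmin=5.172, ymin=-22.442, xmax=31.755, ymax=3.062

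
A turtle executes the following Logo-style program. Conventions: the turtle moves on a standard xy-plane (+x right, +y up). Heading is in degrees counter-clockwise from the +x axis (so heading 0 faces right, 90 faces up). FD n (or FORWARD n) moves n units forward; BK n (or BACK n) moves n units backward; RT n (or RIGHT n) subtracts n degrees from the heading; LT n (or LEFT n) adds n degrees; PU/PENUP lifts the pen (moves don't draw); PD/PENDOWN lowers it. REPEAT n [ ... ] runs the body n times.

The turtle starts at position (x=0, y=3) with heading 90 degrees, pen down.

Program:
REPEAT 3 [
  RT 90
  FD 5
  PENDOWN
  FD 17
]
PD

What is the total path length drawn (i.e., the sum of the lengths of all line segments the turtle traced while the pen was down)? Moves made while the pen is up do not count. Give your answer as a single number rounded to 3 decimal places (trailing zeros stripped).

Answer: 66

Derivation:
Executing turtle program step by step:
Start: pos=(0,3), heading=90, pen down
REPEAT 3 [
  -- iteration 1/3 --
  RT 90: heading 90 -> 0
  FD 5: (0,3) -> (5,3) [heading=0, draw]
  PD: pen down
  FD 17: (5,3) -> (22,3) [heading=0, draw]
  -- iteration 2/3 --
  RT 90: heading 0 -> 270
  FD 5: (22,3) -> (22,-2) [heading=270, draw]
  PD: pen down
  FD 17: (22,-2) -> (22,-19) [heading=270, draw]
  -- iteration 3/3 --
  RT 90: heading 270 -> 180
  FD 5: (22,-19) -> (17,-19) [heading=180, draw]
  PD: pen down
  FD 17: (17,-19) -> (0,-19) [heading=180, draw]
]
PD: pen down
Final: pos=(0,-19), heading=180, 6 segment(s) drawn

Segment lengths:
  seg 1: (0,3) -> (5,3), length = 5
  seg 2: (5,3) -> (22,3), length = 17
  seg 3: (22,3) -> (22,-2), length = 5
  seg 4: (22,-2) -> (22,-19), length = 17
  seg 5: (22,-19) -> (17,-19), length = 5
  seg 6: (17,-19) -> (0,-19), length = 17
Total = 66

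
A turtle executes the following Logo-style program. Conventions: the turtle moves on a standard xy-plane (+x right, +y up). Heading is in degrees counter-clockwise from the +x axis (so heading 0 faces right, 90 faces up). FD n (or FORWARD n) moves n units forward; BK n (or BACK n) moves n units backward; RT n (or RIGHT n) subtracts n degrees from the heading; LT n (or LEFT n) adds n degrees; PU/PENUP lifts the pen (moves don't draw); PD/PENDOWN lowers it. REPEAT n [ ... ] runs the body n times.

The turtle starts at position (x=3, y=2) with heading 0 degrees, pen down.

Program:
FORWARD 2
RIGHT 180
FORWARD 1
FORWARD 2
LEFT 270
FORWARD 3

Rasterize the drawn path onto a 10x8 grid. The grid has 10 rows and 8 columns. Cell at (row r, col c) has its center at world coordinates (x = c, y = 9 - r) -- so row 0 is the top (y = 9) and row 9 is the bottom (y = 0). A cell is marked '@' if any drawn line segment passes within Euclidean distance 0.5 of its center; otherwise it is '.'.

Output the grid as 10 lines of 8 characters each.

Segment 0: (3,2) -> (5,2)
Segment 1: (5,2) -> (4,2)
Segment 2: (4,2) -> (2,2)
Segment 3: (2,2) -> (2,5)

Answer: ........
........
........
........
..@.....
..@.....
..@.....
..@@@@..
........
........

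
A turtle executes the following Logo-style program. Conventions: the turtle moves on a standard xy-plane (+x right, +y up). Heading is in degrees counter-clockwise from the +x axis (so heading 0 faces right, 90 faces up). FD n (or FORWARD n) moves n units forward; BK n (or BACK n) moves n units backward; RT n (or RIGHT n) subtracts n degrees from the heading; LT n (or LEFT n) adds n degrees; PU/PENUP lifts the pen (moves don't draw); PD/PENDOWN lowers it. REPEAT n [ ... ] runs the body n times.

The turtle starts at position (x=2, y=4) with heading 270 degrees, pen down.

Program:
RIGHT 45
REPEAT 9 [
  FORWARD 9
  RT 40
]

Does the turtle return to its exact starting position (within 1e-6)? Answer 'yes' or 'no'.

Executing turtle program step by step:
Start: pos=(2,4), heading=270, pen down
RT 45: heading 270 -> 225
REPEAT 9 [
  -- iteration 1/9 --
  FD 9: (2,4) -> (-4.364,-2.364) [heading=225, draw]
  RT 40: heading 225 -> 185
  -- iteration 2/9 --
  FD 9: (-4.364,-2.364) -> (-13.33,-3.148) [heading=185, draw]
  RT 40: heading 185 -> 145
  -- iteration 3/9 --
  FD 9: (-13.33,-3.148) -> (-20.702,2.014) [heading=145, draw]
  RT 40: heading 145 -> 105
  -- iteration 4/9 --
  FD 9: (-20.702,2.014) -> (-23.031,10.707) [heading=105, draw]
  RT 40: heading 105 -> 65
  -- iteration 5/9 --
  FD 9: (-23.031,10.707) -> (-19.228,18.864) [heading=65, draw]
  RT 40: heading 65 -> 25
  -- iteration 6/9 --
  FD 9: (-19.228,18.864) -> (-11.071,22.667) [heading=25, draw]
  RT 40: heading 25 -> 345
  -- iteration 7/9 --
  FD 9: (-11.071,22.667) -> (-2.378,20.338) [heading=345, draw]
  RT 40: heading 345 -> 305
  -- iteration 8/9 --
  FD 9: (-2.378,20.338) -> (2.784,12.966) [heading=305, draw]
  RT 40: heading 305 -> 265
  -- iteration 9/9 --
  FD 9: (2.784,12.966) -> (2,4) [heading=265, draw]
  RT 40: heading 265 -> 225
]
Final: pos=(2,4), heading=225, 9 segment(s) drawn

Start position: (2, 4)
Final position: (2, 4)
Distance = 0; < 1e-6 -> CLOSED

Answer: yes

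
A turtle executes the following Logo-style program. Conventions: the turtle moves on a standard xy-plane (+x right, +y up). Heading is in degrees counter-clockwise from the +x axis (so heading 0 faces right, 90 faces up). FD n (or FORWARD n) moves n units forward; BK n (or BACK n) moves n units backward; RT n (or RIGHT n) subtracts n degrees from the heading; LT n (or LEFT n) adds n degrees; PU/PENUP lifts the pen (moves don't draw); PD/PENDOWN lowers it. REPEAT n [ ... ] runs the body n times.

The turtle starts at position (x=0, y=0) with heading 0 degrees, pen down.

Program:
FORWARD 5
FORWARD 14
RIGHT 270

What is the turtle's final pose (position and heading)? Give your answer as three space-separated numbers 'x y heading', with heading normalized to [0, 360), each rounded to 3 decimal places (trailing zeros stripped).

Executing turtle program step by step:
Start: pos=(0,0), heading=0, pen down
FD 5: (0,0) -> (5,0) [heading=0, draw]
FD 14: (5,0) -> (19,0) [heading=0, draw]
RT 270: heading 0 -> 90
Final: pos=(19,0), heading=90, 2 segment(s) drawn

Answer: 19 0 90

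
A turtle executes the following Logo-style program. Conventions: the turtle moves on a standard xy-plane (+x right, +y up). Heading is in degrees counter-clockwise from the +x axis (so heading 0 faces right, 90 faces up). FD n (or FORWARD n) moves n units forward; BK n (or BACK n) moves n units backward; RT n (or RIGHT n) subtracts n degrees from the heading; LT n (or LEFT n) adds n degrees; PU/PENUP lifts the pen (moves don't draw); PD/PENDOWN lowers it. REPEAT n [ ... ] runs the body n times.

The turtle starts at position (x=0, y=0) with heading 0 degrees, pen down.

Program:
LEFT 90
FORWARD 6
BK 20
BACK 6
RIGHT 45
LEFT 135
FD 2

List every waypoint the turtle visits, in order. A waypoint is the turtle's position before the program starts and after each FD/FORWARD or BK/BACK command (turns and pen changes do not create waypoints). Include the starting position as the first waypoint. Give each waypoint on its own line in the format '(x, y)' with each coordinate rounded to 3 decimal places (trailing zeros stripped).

Executing turtle program step by step:
Start: pos=(0,0), heading=0, pen down
LT 90: heading 0 -> 90
FD 6: (0,0) -> (0,6) [heading=90, draw]
BK 20: (0,6) -> (0,-14) [heading=90, draw]
BK 6: (0,-14) -> (0,-20) [heading=90, draw]
RT 45: heading 90 -> 45
LT 135: heading 45 -> 180
FD 2: (0,-20) -> (-2,-20) [heading=180, draw]
Final: pos=(-2,-20), heading=180, 4 segment(s) drawn
Waypoints (5 total):
(0, 0)
(0, 6)
(0, -14)
(0, -20)
(-2, -20)

Answer: (0, 0)
(0, 6)
(0, -14)
(0, -20)
(-2, -20)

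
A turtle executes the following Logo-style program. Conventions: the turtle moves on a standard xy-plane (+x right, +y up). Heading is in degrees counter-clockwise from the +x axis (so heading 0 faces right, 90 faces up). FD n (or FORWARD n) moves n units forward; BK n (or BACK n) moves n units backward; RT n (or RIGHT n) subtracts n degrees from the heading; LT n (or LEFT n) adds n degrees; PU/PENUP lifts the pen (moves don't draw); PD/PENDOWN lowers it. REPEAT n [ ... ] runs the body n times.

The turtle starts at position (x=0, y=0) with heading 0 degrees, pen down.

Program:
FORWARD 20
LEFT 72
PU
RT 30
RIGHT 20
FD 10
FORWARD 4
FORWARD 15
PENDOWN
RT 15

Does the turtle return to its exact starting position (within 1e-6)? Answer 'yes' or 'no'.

Answer: no

Derivation:
Executing turtle program step by step:
Start: pos=(0,0), heading=0, pen down
FD 20: (0,0) -> (20,0) [heading=0, draw]
LT 72: heading 0 -> 72
PU: pen up
RT 30: heading 72 -> 42
RT 20: heading 42 -> 22
FD 10: (20,0) -> (29.272,3.746) [heading=22, move]
FD 4: (29.272,3.746) -> (32.981,5.244) [heading=22, move]
FD 15: (32.981,5.244) -> (46.888,10.864) [heading=22, move]
PD: pen down
RT 15: heading 22 -> 7
Final: pos=(46.888,10.864), heading=7, 1 segment(s) drawn

Start position: (0, 0)
Final position: (46.888, 10.864)
Distance = 48.13; >= 1e-6 -> NOT closed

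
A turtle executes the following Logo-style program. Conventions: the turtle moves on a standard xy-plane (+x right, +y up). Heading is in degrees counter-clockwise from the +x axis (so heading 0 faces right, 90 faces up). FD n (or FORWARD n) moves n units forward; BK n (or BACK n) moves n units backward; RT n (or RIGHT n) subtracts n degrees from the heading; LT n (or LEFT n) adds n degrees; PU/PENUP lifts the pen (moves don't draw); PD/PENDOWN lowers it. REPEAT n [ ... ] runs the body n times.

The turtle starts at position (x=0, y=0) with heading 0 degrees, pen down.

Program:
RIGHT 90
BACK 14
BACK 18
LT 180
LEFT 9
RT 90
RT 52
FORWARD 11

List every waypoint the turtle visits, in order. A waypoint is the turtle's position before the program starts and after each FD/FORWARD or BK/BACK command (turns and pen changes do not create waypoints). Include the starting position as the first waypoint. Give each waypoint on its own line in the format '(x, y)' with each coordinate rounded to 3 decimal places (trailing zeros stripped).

Executing turtle program step by step:
Start: pos=(0,0), heading=0, pen down
RT 90: heading 0 -> 270
BK 14: (0,0) -> (0,14) [heading=270, draw]
BK 18: (0,14) -> (0,32) [heading=270, draw]
LT 180: heading 270 -> 90
LT 9: heading 90 -> 99
RT 90: heading 99 -> 9
RT 52: heading 9 -> 317
FD 11: (0,32) -> (8.045,24.498) [heading=317, draw]
Final: pos=(8.045,24.498), heading=317, 3 segment(s) drawn
Waypoints (4 total):
(0, 0)
(0, 14)
(0, 32)
(8.045, 24.498)

Answer: (0, 0)
(0, 14)
(0, 32)
(8.045, 24.498)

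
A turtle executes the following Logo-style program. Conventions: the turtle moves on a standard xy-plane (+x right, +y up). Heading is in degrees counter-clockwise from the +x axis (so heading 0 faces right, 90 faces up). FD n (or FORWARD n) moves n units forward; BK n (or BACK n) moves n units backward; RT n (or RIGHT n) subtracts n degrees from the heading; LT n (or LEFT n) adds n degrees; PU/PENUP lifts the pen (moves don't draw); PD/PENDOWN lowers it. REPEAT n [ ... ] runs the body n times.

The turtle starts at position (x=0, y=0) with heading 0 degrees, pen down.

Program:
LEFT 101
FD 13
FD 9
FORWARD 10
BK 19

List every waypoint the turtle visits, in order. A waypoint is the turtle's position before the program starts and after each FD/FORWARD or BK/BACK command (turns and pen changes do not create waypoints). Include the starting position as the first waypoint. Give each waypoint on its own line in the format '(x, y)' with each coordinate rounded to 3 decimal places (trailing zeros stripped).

Answer: (0, 0)
(-2.481, 12.761)
(-4.198, 21.596)
(-6.106, 31.412)
(-2.481, 12.761)

Derivation:
Executing turtle program step by step:
Start: pos=(0,0), heading=0, pen down
LT 101: heading 0 -> 101
FD 13: (0,0) -> (-2.481,12.761) [heading=101, draw]
FD 9: (-2.481,12.761) -> (-4.198,21.596) [heading=101, draw]
FD 10: (-4.198,21.596) -> (-6.106,31.412) [heading=101, draw]
BK 19: (-6.106,31.412) -> (-2.481,12.761) [heading=101, draw]
Final: pos=(-2.481,12.761), heading=101, 4 segment(s) drawn
Waypoints (5 total):
(0, 0)
(-2.481, 12.761)
(-4.198, 21.596)
(-6.106, 31.412)
(-2.481, 12.761)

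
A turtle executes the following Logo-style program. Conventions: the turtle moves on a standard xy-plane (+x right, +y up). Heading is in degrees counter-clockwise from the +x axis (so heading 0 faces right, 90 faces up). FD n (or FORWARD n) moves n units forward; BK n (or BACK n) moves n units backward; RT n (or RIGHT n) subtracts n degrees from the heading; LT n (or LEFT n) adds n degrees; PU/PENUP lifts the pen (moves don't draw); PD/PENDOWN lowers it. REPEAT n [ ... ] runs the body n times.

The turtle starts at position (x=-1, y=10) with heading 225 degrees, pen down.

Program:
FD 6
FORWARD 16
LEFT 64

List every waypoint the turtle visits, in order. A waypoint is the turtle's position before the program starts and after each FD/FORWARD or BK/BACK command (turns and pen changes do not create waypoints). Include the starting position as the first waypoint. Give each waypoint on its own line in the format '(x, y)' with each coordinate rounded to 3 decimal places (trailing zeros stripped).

Answer: (-1, 10)
(-5.243, 5.757)
(-16.556, -5.556)

Derivation:
Executing turtle program step by step:
Start: pos=(-1,10), heading=225, pen down
FD 6: (-1,10) -> (-5.243,5.757) [heading=225, draw]
FD 16: (-5.243,5.757) -> (-16.556,-5.556) [heading=225, draw]
LT 64: heading 225 -> 289
Final: pos=(-16.556,-5.556), heading=289, 2 segment(s) drawn
Waypoints (3 total):
(-1, 10)
(-5.243, 5.757)
(-16.556, -5.556)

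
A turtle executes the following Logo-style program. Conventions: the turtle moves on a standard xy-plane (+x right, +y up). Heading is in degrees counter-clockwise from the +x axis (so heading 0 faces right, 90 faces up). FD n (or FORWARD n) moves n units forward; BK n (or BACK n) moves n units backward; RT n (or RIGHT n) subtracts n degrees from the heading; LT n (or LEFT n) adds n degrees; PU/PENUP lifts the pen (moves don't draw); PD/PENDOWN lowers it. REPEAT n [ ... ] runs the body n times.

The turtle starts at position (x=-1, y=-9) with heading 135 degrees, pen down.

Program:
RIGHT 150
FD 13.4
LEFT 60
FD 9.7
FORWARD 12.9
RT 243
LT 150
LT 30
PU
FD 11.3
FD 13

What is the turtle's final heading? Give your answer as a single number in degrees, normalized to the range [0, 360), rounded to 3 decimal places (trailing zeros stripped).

Answer: 342

Derivation:
Executing turtle program step by step:
Start: pos=(-1,-9), heading=135, pen down
RT 150: heading 135 -> 345
FD 13.4: (-1,-9) -> (11.943,-12.468) [heading=345, draw]
LT 60: heading 345 -> 45
FD 9.7: (11.943,-12.468) -> (18.802,-5.609) [heading=45, draw]
FD 12.9: (18.802,-5.609) -> (27.924,3.512) [heading=45, draw]
RT 243: heading 45 -> 162
LT 150: heading 162 -> 312
LT 30: heading 312 -> 342
PU: pen up
FD 11.3: (27.924,3.512) -> (38.671,0.021) [heading=342, move]
FD 13: (38.671,0.021) -> (51.035,-3.997) [heading=342, move]
Final: pos=(51.035,-3.997), heading=342, 3 segment(s) drawn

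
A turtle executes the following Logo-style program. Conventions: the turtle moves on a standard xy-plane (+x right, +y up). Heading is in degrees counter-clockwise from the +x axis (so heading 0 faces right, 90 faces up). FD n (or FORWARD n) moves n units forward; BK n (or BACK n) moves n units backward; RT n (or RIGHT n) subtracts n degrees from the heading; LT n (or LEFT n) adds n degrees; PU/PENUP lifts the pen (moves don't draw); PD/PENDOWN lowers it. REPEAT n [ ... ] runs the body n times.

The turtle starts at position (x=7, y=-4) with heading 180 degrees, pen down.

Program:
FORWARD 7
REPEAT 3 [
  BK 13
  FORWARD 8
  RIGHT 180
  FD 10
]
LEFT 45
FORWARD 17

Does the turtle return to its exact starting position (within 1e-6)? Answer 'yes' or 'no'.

Executing turtle program step by step:
Start: pos=(7,-4), heading=180, pen down
FD 7: (7,-4) -> (0,-4) [heading=180, draw]
REPEAT 3 [
  -- iteration 1/3 --
  BK 13: (0,-4) -> (13,-4) [heading=180, draw]
  FD 8: (13,-4) -> (5,-4) [heading=180, draw]
  RT 180: heading 180 -> 0
  FD 10: (5,-4) -> (15,-4) [heading=0, draw]
  -- iteration 2/3 --
  BK 13: (15,-4) -> (2,-4) [heading=0, draw]
  FD 8: (2,-4) -> (10,-4) [heading=0, draw]
  RT 180: heading 0 -> 180
  FD 10: (10,-4) -> (0,-4) [heading=180, draw]
  -- iteration 3/3 --
  BK 13: (0,-4) -> (13,-4) [heading=180, draw]
  FD 8: (13,-4) -> (5,-4) [heading=180, draw]
  RT 180: heading 180 -> 0
  FD 10: (5,-4) -> (15,-4) [heading=0, draw]
]
LT 45: heading 0 -> 45
FD 17: (15,-4) -> (27.021,8.021) [heading=45, draw]
Final: pos=(27.021,8.021), heading=45, 11 segment(s) drawn

Start position: (7, -4)
Final position: (27.021, 8.021)
Distance = 23.352; >= 1e-6 -> NOT closed

Answer: no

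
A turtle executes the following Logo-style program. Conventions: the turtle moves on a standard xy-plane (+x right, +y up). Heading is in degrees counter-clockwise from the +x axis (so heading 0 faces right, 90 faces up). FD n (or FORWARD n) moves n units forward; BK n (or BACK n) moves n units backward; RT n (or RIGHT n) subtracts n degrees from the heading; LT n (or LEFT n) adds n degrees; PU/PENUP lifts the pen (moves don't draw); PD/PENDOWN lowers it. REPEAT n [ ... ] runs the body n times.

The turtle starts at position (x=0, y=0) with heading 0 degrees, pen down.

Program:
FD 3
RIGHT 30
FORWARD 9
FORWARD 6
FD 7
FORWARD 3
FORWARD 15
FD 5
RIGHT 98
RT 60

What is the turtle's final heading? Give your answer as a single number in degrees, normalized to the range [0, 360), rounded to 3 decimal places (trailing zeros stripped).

Executing turtle program step by step:
Start: pos=(0,0), heading=0, pen down
FD 3: (0,0) -> (3,0) [heading=0, draw]
RT 30: heading 0 -> 330
FD 9: (3,0) -> (10.794,-4.5) [heading=330, draw]
FD 6: (10.794,-4.5) -> (15.99,-7.5) [heading=330, draw]
FD 7: (15.99,-7.5) -> (22.053,-11) [heading=330, draw]
FD 3: (22.053,-11) -> (24.651,-12.5) [heading=330, draw]
FD 15: (24.651,-12.5) -> (37.641,-20) [heading=330, draw]
FD 5: (37.641,-20) -> (41.971,-22.5) [heading=330, draw]
RT 98: heading 330 -> 232
RT 60: heading 232 -> 172
Final: pos=(41.971,-22.5), heading=172, 7 segment(s) drawn

Answer: 172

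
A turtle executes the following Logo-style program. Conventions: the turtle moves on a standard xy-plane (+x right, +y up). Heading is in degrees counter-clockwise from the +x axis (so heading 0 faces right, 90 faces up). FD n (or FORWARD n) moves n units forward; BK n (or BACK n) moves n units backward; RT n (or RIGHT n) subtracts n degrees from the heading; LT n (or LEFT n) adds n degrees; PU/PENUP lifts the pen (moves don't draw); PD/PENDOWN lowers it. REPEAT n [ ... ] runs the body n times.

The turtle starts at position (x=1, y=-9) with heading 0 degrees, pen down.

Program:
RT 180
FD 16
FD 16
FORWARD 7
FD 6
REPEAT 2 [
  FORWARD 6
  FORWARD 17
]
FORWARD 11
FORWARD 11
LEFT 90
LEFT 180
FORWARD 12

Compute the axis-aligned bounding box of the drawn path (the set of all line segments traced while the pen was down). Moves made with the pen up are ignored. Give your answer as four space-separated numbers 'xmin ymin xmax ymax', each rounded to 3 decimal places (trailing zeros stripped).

Executing turtle program step by step:
Start: pos=(1,-9), heading=0, pen down
RT 180: heading 0 -> 180
FD 16: (1,-9) -> (-15,-9) [heading=180, draw]
FD 16: (-15,-9) -> (-31,-9) [heading=180, draw]
FD 7: (-31,-9) -> (-38,-9) [heading=180, draw]
FD 6: (-38,-9) -> (-44,-9) [heading=180, draw]
REPEAT 2 [
  -- iteration 1/2 --
  FD 6: (-44,-9) -> (-50,-9) [heading=180, draw]
  FD 17: (-50,-9) -> (-67,-9) [heading=180, draw]
  -- iteration 2/2 --
  FD 6: (-67,-9) -> (-73,-9) [heading=180, draw]
  FD 17: (-73,-9) -> (-90,-9) [heading=180, draw]
]
FD 11: (-90,-9) -> (-101,-9) [heading=180, draw]
FD 11: (-101,-9) -> (-112,-9) [heading=180, draw]
LT 90: heading 180 -> 270
LT 180: heading 270 -> 90
FD 12: (-112,-9) -> (-112,3) [heading=90, draw]
Final: pos=(-112,3), heading=90, 11 segment(s) drawn

Segment endpoints: x in {-112, -101, -90, -73, -67, -50, -44, -38, -31, -15, 1}, y in {-9, -9, -9, -9, -9, -9, -9, 3}
xmin=-112, ymin=-9, xmax=1, ymax=3

Answer: -112 -9 1 3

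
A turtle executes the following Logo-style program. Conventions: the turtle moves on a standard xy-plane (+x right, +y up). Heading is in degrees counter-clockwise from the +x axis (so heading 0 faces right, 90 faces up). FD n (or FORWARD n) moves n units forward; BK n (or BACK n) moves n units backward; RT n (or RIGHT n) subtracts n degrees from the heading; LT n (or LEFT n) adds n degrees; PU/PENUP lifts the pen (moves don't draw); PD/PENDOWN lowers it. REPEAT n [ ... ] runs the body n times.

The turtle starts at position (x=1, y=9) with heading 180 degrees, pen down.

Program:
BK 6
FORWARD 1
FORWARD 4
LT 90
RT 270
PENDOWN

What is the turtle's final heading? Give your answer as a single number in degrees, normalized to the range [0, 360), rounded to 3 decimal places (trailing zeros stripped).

Answer: 0

Derivation:
Executing turtle program step by step:
Start: pos=(1,9), heading=180, pen down
BK 6: (1,9) -> (7,9) [heading=180, draw]
FD 1: (7,9) -> (6,9) [heading=180, draw]
FD 4: (6,9) -> (2,9) [heading=180, draw]
LT 90: heading 180 -> 270
RT 270: heading 270 -> 0
PD: pen down
Final: pos=(2,9), heading=0, 3 segment(s) drawn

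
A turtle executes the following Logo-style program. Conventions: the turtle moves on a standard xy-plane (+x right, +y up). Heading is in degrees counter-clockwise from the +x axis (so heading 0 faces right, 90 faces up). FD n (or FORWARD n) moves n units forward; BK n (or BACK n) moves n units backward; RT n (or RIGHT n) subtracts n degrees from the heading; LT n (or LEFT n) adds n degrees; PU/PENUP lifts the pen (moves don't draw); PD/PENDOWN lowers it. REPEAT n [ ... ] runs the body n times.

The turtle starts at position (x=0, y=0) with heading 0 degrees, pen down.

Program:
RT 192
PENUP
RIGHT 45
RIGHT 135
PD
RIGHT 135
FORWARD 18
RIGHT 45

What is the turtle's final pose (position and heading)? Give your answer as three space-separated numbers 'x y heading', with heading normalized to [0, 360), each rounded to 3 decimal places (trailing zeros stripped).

Answer: -15.096 -9.804 168

Derivation:
Executing turtle program step by step:
Start: pos=(0,0), heading=0, pen down
RT 192: heading 0 -> 168
PU: pen up
RT 45: heading 168 -> 123
RT 135: heading 123 -> 348
PD: pen down
RT 135: heading 348 -> 213
FD 18: (0,0) -> (-15.096,-9.804) [heading=213, draw]
RT 45: heading 213 -> 168
Final: pos=(-15.096,-9.804), heading=168, 1 segment(s) drawn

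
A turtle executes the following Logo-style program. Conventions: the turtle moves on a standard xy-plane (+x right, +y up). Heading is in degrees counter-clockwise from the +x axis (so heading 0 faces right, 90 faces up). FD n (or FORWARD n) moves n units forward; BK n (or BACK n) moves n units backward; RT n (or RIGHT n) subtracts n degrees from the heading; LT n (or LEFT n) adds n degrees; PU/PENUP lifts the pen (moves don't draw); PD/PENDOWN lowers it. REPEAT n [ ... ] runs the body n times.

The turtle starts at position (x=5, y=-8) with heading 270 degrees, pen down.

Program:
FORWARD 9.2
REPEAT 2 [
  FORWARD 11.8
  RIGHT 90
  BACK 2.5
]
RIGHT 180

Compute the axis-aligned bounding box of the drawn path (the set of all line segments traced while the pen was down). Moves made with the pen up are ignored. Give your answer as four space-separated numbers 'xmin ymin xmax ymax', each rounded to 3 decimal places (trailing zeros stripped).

Executing turtle program step by step:
Start: pos=(5,-8), heading=270, pen down
FD 9.2: (5,-8) -> (5,-17.2) [heading=270, draw]
REPEAT 2 [
  -- iteration 1/2 --
  FD 11.8: (5,-17.2) -> (5,-29) [heading=270, draw]
  RT 90: heading 270 -> 180
  BK 2.5: (5,-29) -> (7.5,-29) [heading=180, draw]
  -- iteration 2/2 --
  FD 11.8: (7.5,-29) -> (-4.3,-29) [heading=180, draw]
  RT 90: heading 180 -> 90
  BK 2.5: (-4.3,-29) -> (-4.3,-31.5) [heading=90, draw]
]
RT 180: heading 90 -> 270
Final: pos=(-4.3,-31.5), heading=270, 5 segment(s) drawn

Segment endpoints: x in {-4.3, 5, 5, 5, 7.5}, y in {-31.5, -29, -17.2, -8}
xmin=-4.3, ymin=-31.5, xmax=7.5, ymax=-8

Answer: -4.3 -31.5 7.5 -8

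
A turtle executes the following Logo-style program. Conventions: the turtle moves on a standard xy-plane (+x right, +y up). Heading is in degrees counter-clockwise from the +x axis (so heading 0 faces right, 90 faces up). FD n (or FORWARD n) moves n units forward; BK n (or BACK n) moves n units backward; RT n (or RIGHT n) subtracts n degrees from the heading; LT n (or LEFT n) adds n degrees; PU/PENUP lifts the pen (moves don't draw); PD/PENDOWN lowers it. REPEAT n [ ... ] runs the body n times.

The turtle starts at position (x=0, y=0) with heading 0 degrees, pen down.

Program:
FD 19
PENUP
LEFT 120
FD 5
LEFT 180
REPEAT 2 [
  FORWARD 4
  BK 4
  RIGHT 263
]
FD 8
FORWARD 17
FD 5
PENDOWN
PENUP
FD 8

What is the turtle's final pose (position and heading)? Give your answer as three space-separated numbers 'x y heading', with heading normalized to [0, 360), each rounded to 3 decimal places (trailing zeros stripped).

Executing turtle program step by step:
Start: pos=(0,0), heading=0, pen down
FD 19: (0,0) -> (19,0) [heading=0, draw]
PU: pen up
LT 120: heading 0 -> 120
FD 5: (19,0) -> (16.5,4.33) [heading=120, move]
LT 180: heading 120 -> 300
REPEAT 2 [
  -- iteration 1/2 --
  FD 4: (16.5,4.33) -> (18.5,0.866) [heading=300, move]
  BK 4: (18.5,0.866) -> (16.5,4.33) [heading=300, move]
  RT 263: heading 300 -> 37
  -- iteration 2/2 --
  FD 4: (16.5,4.33) -> (19.695,6.737) [heading=37, move]
  BK 4: (19.695,6.737) -> (16.5,4.33) [heading=37, move]
  RT 263: heading 37 -> 134
]
FD 8: (16.5,4.33) -> (10.943,10.085) [heading=134, move]
FD 17: (10.943,10.085) -> (-0.866,22.314) [heading=134, move]
FD 5: (-0.866,22.314) -> (-4.34,25.91) [heading=134, move]
PD: pen down
PU: pen up
FD 8: (-4.34,25.91) -> (-9.897,31.665) [heading=134, move]
Final: pos=(-9.897,31.665), heading=134, 1 segment(s) drawn

Answer: -9.897 31.665 134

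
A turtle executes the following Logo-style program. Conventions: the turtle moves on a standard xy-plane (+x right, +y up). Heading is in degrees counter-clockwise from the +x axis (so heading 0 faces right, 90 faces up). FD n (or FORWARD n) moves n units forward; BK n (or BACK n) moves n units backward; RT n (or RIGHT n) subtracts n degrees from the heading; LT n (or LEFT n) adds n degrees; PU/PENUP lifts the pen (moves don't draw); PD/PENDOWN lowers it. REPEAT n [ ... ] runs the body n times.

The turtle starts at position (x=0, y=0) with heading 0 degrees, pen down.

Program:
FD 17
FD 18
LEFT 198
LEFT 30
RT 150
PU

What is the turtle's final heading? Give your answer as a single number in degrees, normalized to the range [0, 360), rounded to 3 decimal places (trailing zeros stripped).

Answer: 78

Derivation:
Executing turtle program step by step:
Start: pos=(0,0), heading=0, pen down
FD 17: (0,0) -> (17,0) [heading=0, draw]
FD 18: (17,0) -> (35,0) [heading=0, draw]
LT 198: heading 0 -> 198
LT 30: heading 198 -> 228
RT 150: heading 228 -> 78
PU: pen up
Final: pos=(35,0), heading=78, 2 segment(s) drawn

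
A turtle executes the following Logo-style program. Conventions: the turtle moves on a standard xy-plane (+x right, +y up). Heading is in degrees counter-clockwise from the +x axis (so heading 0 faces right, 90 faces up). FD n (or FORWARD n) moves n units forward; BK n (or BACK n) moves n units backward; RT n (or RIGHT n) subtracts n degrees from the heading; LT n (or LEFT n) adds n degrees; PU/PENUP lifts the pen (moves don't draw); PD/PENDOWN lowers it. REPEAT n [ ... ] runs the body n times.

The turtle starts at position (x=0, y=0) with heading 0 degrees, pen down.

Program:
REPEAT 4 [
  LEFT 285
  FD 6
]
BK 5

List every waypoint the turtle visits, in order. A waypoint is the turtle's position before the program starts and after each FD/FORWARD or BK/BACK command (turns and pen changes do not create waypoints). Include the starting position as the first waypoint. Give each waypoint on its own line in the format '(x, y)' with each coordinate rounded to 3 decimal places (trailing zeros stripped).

Executing turtle program step by step:
Start: pos=(0,0), heading=0, pen down
REPEAT 4 [
  -- iteration 1/4 --
  LT 285: heading 0 -> 285
  FD 6: (0,0) -> (1.553,-5.796) [heading=285, draw]
  -- iteration 2/4 --
  LT 285: heading 285 -> 210
  FD 6: (1.553,-5.796) -> (-3.643,-8.796) [heading=210, draw]
  -- iteration 3/4 --
  LT 285: heading 210 -> 135
  FD 6: (-3.643,-8.796) -> (-7.886,-4.553) [heading=135, draw]
  -- iteration 4/4 --
  LT 285: heading 135 -> 60
  FD 6: (-7.886,-4.553) -> (-4.886,0.643) [heading=60, draw]
]
BK 5: (-4.886,0.643) -> (-7.386,-3.687) [heading=60, draw]
Final: pos=(-7.386,-3.687), heading=60, 5 segment(s) drawn
Waypoints (6 total):
(0, 0)
(1.553, -5.796)
(-3.643, -8.796)
(-7.886, -4.553)
(-4.886, 0.643)
(-7.386, -3.687)

Answer: (0, 0)
(1.553, -5.796)
(-3.643, -8.796)
(-7.886, -4.553)
(-4.886, 0.643)
(-7.386, -3.687)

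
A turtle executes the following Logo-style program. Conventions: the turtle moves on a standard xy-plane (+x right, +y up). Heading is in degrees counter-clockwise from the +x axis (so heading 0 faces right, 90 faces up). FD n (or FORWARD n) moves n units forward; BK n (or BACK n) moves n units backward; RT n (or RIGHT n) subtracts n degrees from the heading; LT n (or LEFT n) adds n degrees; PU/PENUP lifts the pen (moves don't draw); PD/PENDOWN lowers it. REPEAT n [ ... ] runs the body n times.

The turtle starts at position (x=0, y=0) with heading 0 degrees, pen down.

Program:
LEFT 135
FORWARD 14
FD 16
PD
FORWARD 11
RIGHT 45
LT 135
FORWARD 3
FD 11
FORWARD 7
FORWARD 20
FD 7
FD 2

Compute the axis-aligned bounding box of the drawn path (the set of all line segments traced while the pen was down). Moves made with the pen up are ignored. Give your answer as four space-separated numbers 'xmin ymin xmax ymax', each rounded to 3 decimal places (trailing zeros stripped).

Executing turtle program step by step:
Start: pos=(0,0), heading=0, pen down
LT 135: heading 0 -> 135
FD 14: (0,0) -> (-9.899,9.899) [heading=135, draw]
FD 16: (-9.899,9.899) -> (-21.213,21.213) [heading=135, draw]
PD: pen down
FD 11: (-21.213,21.213) -> (-28.991,28.991) [heading=135, draw]
RT 45: heading 135 -> 90
LT 135: heading 90 -> 225
FD 3: (-28.991,28.991) -> (-31.113,26.87) [heading=225, draw]
FD 11: (-31.113,26.87) -> (-38.891,19.092) [heading=225, draw]
FD 7: (-38.891,19.092) -> (-43.841,14.142) [heading=225, draw]
FD 20: (-43.841,14.142) -> (-57.983,0) [heading=225, draw]
FD 7: (-57.983,0) -> (-62.933,-4.95) [heading=225, draw]
FD 2: (-62.933,-4.95) -> (-64.347,-6.364) [heading=225, draw]
Final: pos=(-64.347,-6.364), heading=225, 9 segment(s) drawn

Segment endpoints: x in {-64.347, -62.933, -57.983, -43.841, -38.891, -31.113, -28.991, -21.213, -9.899, 0}, y in {-6.364, -4.95, 0, 0, 9.899, 14.142, 19.092, 21.213, 26.87, 28.991}
xmin=-64.347, ymin=-6.364, xmax=0, ymax=28.991

Answer: -64.347 -6.364 0 28.991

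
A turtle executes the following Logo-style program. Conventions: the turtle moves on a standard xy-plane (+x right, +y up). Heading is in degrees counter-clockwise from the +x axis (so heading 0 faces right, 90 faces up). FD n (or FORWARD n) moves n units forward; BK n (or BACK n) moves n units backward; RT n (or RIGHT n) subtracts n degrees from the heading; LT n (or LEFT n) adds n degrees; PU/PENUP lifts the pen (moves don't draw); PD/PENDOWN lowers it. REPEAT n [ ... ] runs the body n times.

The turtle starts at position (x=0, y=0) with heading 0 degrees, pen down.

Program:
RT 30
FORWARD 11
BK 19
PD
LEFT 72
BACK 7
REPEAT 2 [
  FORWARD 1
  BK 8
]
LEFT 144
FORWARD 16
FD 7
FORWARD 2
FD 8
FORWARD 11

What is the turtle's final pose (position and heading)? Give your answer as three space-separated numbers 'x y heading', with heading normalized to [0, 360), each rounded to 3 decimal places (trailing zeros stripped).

Answer: -66.293 -14.651 186

Derivation:
Executing turtle program step by step:
Start: pos=(0,0), heading=0, pen down
RT 30: heading 0 -> 330
FD 11: (0,0) -> (9.526,-5.5) [heading=330, draw]
BK 19: (9.526,-5.5) -> (-6.928,4) [heading=330, draw]
PD: pen down
LT 72: heading 330 -> 42
BK 7: (-6.928,4) -> (-12.13,-0.684) [heading=42, draw]
REPEAT 2 [
  -- iteration 1/2 --
  FD 1: (-12.13,-0.684) -> (-11.387,-0.015) [heading=42, draw]
  BK 8: (-11.387,-0.015) -> (-17.332,-5.368) [heading=42, draw]
  -- iteration 2/2 --
  FD 1: (-17.332,-5.368) -> (-16.589,-4.699) [heading=42, draw]
  BK 8: (-16.589,-4.699) -> (-22.534,-10.052) [heading=42, draw]
]
LT 144: heading 42 -> 186
FD 16: (-22.534,-10.052) -> (-38.447,-11.724) [heading=186, draw]
FD 7: (-38.447,-11.724) -> (-45.408,-12.456) [heading=186, draw]
FD 2: (-45.408,-12.456) -> (-47.397,-12.665) [heading=186, draw]
FD 8: (-47.397,-12.665) -> (-55.353,-13.501) [heading=186, draw]
FD 11: (-55.353,-13.501) -> (-66.293,-14.651) [heading=186, draw]
Final: pos=(-66.293,-14.651), heading=186, 12 segment(s) drawn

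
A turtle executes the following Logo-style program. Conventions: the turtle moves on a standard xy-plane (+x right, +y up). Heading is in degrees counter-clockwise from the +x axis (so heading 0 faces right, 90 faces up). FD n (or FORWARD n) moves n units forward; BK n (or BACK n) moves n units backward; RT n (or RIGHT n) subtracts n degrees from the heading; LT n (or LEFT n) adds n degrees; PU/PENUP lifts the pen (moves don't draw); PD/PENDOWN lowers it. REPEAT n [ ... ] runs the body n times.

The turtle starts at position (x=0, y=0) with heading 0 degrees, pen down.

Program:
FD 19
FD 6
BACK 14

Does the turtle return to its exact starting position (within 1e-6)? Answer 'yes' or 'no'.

Executing turtle program step by step:
Start: pos=(0,0), heading=0, pen down
FD 19: (0,0) -> (19,0) [heading=0, draw]
FD 6: (19,0) -> (25,0) [heading=0, draw]
BK 14: (25,0) -> (11,0) [heading=0, draw]
Final: pos=(11,0), heading=0, 3 segment(s) drawn

Start position: (0, 0)
Final position: (11, 0)
Distance = 11; >= 1e-6 -> NOT closed

Answer: no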